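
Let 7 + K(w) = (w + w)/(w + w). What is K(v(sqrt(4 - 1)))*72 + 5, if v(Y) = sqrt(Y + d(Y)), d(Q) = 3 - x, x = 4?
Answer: -427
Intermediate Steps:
d(Q) = -1 (d(Q) = 3 - 1*4 = 3 - 4 = -1)
v(Y) = sqrt(-1 + Y) (v(Y) = sqrt(Y - 1) = sqrt(-1 + Y))
K(w) = -6 (K(w) = -7 + (w + w)/(w + w) = -7 + (2*w)/((2*w)) = -7 + (2*w)*(1/(2*w)) = -7 + 1 = -6)
K(v(sqrt(4 - 1)))*72 + 5 = -6*72 + 5 = -432 + 5 = -427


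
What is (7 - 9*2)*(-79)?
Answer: 869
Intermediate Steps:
(7 - 9*2)*(-79) = (7 - 18)*(-79) = -11*(-79) = 869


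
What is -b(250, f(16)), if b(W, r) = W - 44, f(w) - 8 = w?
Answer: -206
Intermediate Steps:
f(w) = 8 + w
b(W, r) = -44 + W
-b(250, f(16)) = -(-44 + 250) = -1*206 = -206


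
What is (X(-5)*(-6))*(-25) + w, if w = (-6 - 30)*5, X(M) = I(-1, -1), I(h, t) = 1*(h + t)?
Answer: -480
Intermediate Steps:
I(h, t) = h + t
X(M) = -2 (X(M) = -1 - 1 = -2)
w = -180 (w = -36*5 = -180)
(X(-5)*(-6))*(-25) + w = -2*(-6)*(-25) - 180 = 12*(-25) - 180 = -300 - 180 = -480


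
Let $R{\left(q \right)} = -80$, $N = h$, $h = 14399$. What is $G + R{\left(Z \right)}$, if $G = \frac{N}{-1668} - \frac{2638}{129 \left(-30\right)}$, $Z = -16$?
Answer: $- \frac{94622791}{1075860} \approx -87.951$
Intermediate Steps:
$N = 14399$
$G = - \frac{8553991}{1075860}$ ($G = \frac{14399}{-1668} - \frac{2638}{129 \left(-30\right)} = 14399 \left(- \frac{1}{1668}\right) - \frac{2638}{-3870} = - \frac{14399}{1668} - - \frac{1319}{1935} = - \frac{14399}{1668} + \frac{1319}{1935} = - \frac{8553991}{1075860} \approx -7.9508$)
$G + R{\left(Z \right)} = - \frac{8553991}{1075860} - 80 = - \frac{94622791}{1075860}$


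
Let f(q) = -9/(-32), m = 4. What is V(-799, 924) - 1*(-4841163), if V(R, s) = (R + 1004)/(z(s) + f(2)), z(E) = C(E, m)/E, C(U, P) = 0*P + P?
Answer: 10221210453/2111 ≈ 4.8419e+6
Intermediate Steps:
C(U, P) = P (C(U, P) = 0 + P = P)
f(q) = 9/32 (f(q) = -9*(-1/32) = 9/32)
z(E) = 4/E
V(R, s) = (1004 + R)/(9/32 + 4/s) (V(R, s) = (R + 1004)/(4/s + 9/32) = (1004 + R)/(9/32 + 4/s))
V(-799, 924) - 1*(-4841163) = 32*924*(1004 - 799)/(128 + 9*924) - 1*(-4841163) = 32*924*205/(128 + 8316) + 4841163 = 32*924*205/8444 + 4841163 = 32*924*(1/8444)*205 + 4841163 = 1515360/2111 + 4841163 = 10221210453/2111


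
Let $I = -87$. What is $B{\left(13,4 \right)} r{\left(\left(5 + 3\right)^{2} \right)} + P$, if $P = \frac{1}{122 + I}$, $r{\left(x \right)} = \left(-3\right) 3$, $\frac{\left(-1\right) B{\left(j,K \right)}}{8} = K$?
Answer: $\frac{10081}{35} \approx 288.03$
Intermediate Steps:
$B{\left(j,K \right)} = - 8 K$
$r{\left(x \right)} = -9$
$P = \frac{1}{35}$ ($P = \frac{1}{122 - 87} = \frac{1}{35} \approx 0.028571$)
$B{\left(13,4 \right)} r{\left(\left(5 + 3\right)^{2} \right)} + P = \left(-8\right) 4 \left(-9\right) + \frac{1}{35} = \left(-32\right) \left(-9\right) + \frac{1}{35} = 288 + \frac{1}{35} = \frac{10081}{35}$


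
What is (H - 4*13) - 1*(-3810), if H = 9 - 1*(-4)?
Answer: 3771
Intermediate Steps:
H = 13 (H = 9 + 4 = 13)
(H - 4*13) - 1*(-3810) = (13 - 4*13) - 1*(-3810) = (13 - 52) + 3810 = -39 + 3810 = 3771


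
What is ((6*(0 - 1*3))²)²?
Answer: 104976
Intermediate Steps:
((6*(0 - 1*3))²)² = ((6*(0 - 3))²)² = ((6*(-3))²)² = ((-18)²)² = 324² = 104976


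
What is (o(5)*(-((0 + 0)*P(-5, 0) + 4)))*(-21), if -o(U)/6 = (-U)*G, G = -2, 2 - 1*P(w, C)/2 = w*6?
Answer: -5040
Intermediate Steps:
P(w, C) = 4 - 12*w (P(w, C) = 4 - 2*w*6 = 4 - 12*w)
o(U) = -12*U (o(U) = -6*(-U)*(-2) = -12*U)
(o(5)*(-((0 + 0)*P(-5, 0) + 4)))*(-21) = ((-12*5)*(-((0 + 0)*(4 - 12*(-5)) + 4)))*(-21) = -(-60)*(0*(4 + 60) + 4)*(-21) = -(-60)*(0*64 + 4)*(-21) = -(-60)*(0 + 4)*(-21) = -(-60)*4*(-21) = -60*(-4)*(-21) = 240*(-21) = -5040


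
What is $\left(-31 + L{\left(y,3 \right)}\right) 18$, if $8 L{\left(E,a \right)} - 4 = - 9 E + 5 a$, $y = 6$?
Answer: $- \frac{2547}{4} \approx -636.75$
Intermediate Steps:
$L{\left(E,a \right)} = \frac{1}{2} - \frac{9 E}{8} + \frac{5 a}{8}$ ($L{\left(E,a \right)} = \frac{1}{2} + \frac{- 9 E + 5 a}{8} = \frac{1}{2} - \left(- \frac{5 a}{8} + \frac{9 E}{8}\right) = \frac{1}{2} - \frac{9 E}{8} + \frac{5 a}{8}$)
$\left(-31 + L{\left(y,3 \right)}\right) 18 = \left(-31 + \left(\frac{1}{2} - \frac{27}{4} + \frac{5}{8} \cdot 3\right)\right) 18 = \left(-31 + \left(\frac{1}{2} - \frac{27}{4} + \frac{15}{8}\right)\right) 18 = \left(-31 - \frac{35}{8}\right) 18 = \left(- \frac{283}{8}\right) 18 = - \frac{2547}{4}$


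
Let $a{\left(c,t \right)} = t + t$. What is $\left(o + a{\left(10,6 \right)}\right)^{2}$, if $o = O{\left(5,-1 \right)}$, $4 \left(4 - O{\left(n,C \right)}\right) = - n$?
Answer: $\frac{4761}{16} \approx 297.56$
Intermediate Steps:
$O{\left(n,C \right)} = 4 + \frac{n}{4}$ ($O{\left(n,C \right)} = 4 - \frac{\left(-1\right) n}{4} = 4 + \frac{n}{4}$)
$a{\left(c,t \right)} = 2 t$
$o = \frac{21}{4}$ ($o = 4 + \frac{1}{4} \cdot 5 = 4 + \frac{5}{4} = \frac{21}{4} \approx 5.25$)
$\left(o + a{\left(10,6 \right)}\right)^{2} = \left(\frac{21}{4} + 2 \cdot 6\right)^{2} = \left(\frac{21}{4} + 12\right)^{2} = \left(\frac{69}{4}\right)^{2} = \frac{4761}{16}$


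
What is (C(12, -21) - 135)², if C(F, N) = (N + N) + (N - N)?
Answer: 31329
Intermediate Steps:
C(F, N) = 2*N (C(F, N) = 2*N + 0 = 2*N)
(C(12, -21) - 135)² = (2*(-21) - 135)² = (-42 - 135)² = (-177)² = 31329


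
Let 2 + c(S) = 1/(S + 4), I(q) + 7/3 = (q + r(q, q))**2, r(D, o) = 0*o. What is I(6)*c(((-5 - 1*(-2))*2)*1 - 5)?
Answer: -505/7 ≈ -72.143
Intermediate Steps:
r(D, o) = 0
I(q) = -7/3 + q**2 (I(q) = -7/3 + (q + 0)**2 = -7/3 + q**2)
c(S) = -2 + 1/(4 + S) (c(S) = -2 + 1/(S + 4) = -2 + 1/(4 + S))
I(6)*c(((-5 - 1*(-2))*2)*1 - 5) = (-7/3 + 6**2)*((-7 - 2*(((-5 - 1*(-2))*2)*1 - 5))/(4 + (((-5 - 1*(-2))*2)*1 - 5))) = (-7/3 + 36)*((-7 - 2*(((-5 + 2)*2)*1 - 5))/(4 + (((-5 + 2)*2)*1 - 5))) = 101*((-7 - 2*(-3*2*1 - 5))/(4 + (-3*2*1 - 5)))/3 = 101*((-7 - 2*(-6*1 - 5))/(4 + (-6*1 - 5)))/3 = 101*((-7 - 2*(-6 - 5))/(4 + (-6 - 5)))/3 = 101*((-7 - 2*(-11))/(4 - 11))/3 = 101*((-7 + 22)/(-7))/3 = 101*(-1/7*15)/3 = (101/3)*(-15/7) = -505/7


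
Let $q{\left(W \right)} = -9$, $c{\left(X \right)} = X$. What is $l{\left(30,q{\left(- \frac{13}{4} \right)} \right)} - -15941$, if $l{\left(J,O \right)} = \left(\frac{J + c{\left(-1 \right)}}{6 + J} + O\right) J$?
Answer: $\frac{94171}{6} \approx 15695.0$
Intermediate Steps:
$l{\left(J,O \right)} = J \left(O + \frac{-1 + J}{6 + J}\right)$ ($l{\left(J,O \right)} = \left(\frac{J - 1}{6 + J} + O\right) J = \left(\frac{-1 + J}{6 + J} + O\right) J = \left(O + \frac{-1 + J}{6 + J}\right) J = J \left(O + \frac{-1 + J}{6 + J}\right)$)
$l{\left(30,q{\left(- \frac{13}{4} \right)} \right)} - -15941 = \frac{30 \left(-1 + 30 + 6 \left(-9\right) + 30 \left(-9\right)\right)}{6 + 30} - -15941 = \frac{30 \left(-1 + 30 - 54 - 270\right)}{36} + 15941 = 30 \cdot \frac{1}{36} \left(-295\right) + 15941 = - \frac{1475}{6} + 15941 = \frac{94171}{6}$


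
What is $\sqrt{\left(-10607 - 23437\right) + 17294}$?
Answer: $5 i \sqrt{670} \approx 129.42 i$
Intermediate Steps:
$\sqrt{\left(-10607 - 23437\right) + 17294} = \sqrt{-34044 + 17294} = \sqrt{-16750} = 5 i \sqrt{670}$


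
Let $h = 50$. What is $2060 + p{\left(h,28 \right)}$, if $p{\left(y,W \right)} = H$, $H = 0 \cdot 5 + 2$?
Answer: $2062$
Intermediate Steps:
$H = 2$ ($H = 0 + 2 = 2$)
$p{\left(y,W \right)} = 2$
$2060 + p{\left(h,28 \right)} = 2060 + 2 = 2062$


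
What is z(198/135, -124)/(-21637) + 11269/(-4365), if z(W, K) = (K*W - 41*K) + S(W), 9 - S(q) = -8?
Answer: -7579982/2698443 ≈ -2.8090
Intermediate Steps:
S(q) = 17 (S(q) = 9 - 1*(-8) = 9 + 8 = 17)
z(W, K) = 17 - 41*K + K*W (z(W, K) = (K*W - 41*K) + 17 = (-41*K + K*W) + 17 = 17 - 41*K + K*W)
z(198/135, -124)/(-21637) + 11269/(-4365) = (17 - 41*(-124) - 24552/135)/(-21637) + 11269/(-4365) = (17 + 5084 - 24552/135)*(-1/21637) + 11269*(-1/4365) = (17 + 5084 - 124*22/15)*(-1/21637) - 11269/4365 = (17 + 5084 - 2728/15)*(-1/21637) - 11269/4365 = (73787/15)*(-1/21637) - 11269/4365 = -10541/46365 - 11269/4365 = -7579982/2698443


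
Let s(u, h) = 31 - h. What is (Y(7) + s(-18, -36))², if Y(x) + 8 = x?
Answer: 4356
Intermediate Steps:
Y(x) = -8 + x
(Y(7) + s(-18, -36))² = ((-8 + 7) + (31 - 1*(-36)))² = (-1 + (31 + 36))² = (-1 + 67)² = 66² = 4356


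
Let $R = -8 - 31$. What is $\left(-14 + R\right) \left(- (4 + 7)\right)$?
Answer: $583$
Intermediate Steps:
$R = -39$ ($R = -8 - 31 = -39$)
$\left(-14 + R\right) \left(- (4 + 7)\right) = \left(-14 - 39\right) \left(- (4 + 7)\right) = - 53 \left(\left(-1\right) 11\right) = \left(-53\right) \left(-11\right) = 583$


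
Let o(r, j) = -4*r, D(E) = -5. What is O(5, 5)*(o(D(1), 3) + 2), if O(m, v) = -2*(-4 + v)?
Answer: -44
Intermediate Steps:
O(m, v) = 8 - 2*v
O(5, 5)*(o(D(1), 3) + 2) = (8 - 2*5)*(-4*(-5) + 2) = (8 - 10)*(20 + 2) = -2*22 = -44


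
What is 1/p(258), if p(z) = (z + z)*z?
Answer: 1/133128 ≈ 7.5116e-6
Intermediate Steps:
p(z) = 2*z² (p(z) = (2*z)*z = 2*z²)
1/p(258) = 1/(2*258²) = 1/(2*66564) = 1/133128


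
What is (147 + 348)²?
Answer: 245025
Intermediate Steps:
(147 + 348)² = 495² = 245025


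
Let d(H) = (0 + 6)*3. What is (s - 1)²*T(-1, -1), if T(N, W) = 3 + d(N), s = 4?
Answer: 189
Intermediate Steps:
d(H) = 18 (d(H) = 6*3 = 18)
T(N, W) = 21 (T(N, W) = 3 + 18 = 21)
(s - 1)²*T(-1, -1) = (4 - 1)²*21 = 3²*21 = 9*21 = 189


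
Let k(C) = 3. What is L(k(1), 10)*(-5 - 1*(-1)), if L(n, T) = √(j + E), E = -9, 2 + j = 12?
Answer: -4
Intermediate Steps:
j = 10 (j = -2 + 12 = 10)
L(n, T) = 1 (L(n, T) = √(10 - 9) = √1 = 1)
L(k(1), 10)*(-5 - 1*(-1)) = 1*(-5 - 1*(-1)) = 1*(-5 + 1) = 1*(-4) = -4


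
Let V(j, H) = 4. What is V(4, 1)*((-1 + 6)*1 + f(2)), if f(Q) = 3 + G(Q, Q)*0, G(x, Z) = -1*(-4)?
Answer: 32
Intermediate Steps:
G(x, Z) = 4
f(Q) = 3 (f(Q) = 3 + 4*0 = 3 + 0 = 3)
V(4, 1)*((-1 + 6)*1 + f(2)) = 4*((-1 + 6)*1 + 3) = 4*(5*1 + 3) = 4*(5 + 3) = 4*8 = 32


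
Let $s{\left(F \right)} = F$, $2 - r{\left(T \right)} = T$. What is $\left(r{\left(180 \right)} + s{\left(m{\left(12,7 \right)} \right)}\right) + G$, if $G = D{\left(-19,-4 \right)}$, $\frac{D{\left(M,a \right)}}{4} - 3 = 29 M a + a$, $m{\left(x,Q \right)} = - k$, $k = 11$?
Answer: $8623$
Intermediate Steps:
$m{\left(x,Q \right)} = -11$ ($m{\left(x,Q \right)} = \left(-1\right) 11 = -11$)
$r{\left(T \right)} = 2 - T$
$D{\left(M,a \right)} = 12 + 4 a + 116 M a$ ($D{\left(M,a \right)} = 12 + 4 \left(29 M a + a\right) = 12 + 4 \left(a + 29 M a\right) = 12 + \left(4 a + 116 M a\right) = 12 + 4 a + 116 M a$)
$G = 8812$ ($G = 12 + 4 \left(-4\right) + 116 \left(-19\right) \left(-4\right) = 12 - 16 + 8816 = 8812$)
$\left(r{\left(180 \right)} + s{\left(m{\left(12,7 \right)} \right)}\right) + G = \left(\left(2 - 180\right) - 11\right) + 8812 = \left(-178 - 11\right) + 8812 = -189 + 8812 = 8623$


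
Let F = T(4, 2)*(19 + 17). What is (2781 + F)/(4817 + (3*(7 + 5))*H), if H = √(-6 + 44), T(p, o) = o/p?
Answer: 13482783/23154241 - 100764*√38/23154241 ≈ 0.55548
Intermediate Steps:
H = √38 ≈ 6.1644
F = 18 (F = (2/4)*(19 + 17) = (2*(¼))*36 = (½)*36 = 18)
(2781 + F)/(4817 + (3*(7 + 5))*H) = (2781 + 18)/(4817 + (3*(7 + 5))*√38) = 2799/(4817 + (3*12)*√38) = 2799/(4817 + 36*√38)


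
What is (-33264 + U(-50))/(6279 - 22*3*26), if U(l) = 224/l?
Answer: -831712/114075 ≈ -7.2909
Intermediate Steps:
(-33264 + U(-50))/(6279 - 22*3*26) = (-33264 + 224/(-50))/(6279 - 22*3*26) = (-33264 + 224*(-1/50))/(6279 - 66*26) = (-33264 - 112/25)/(6279 - 1716) = -831712/25/4563 = -831712/25*1/4563 = -831712/114075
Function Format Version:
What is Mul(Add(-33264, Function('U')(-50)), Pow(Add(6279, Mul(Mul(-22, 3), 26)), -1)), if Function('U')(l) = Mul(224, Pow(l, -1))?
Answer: Rational(-831712, 114075) ≈ -7.2909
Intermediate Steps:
Mul(Add(-33264, Function('U')(-50)), Pow(Add(6279, Mul(Mul(-22, 3), 26)), -1)) = Mul(Add(-33264, Mul(224, Pow(-50, -1))), Pow(Add(6279, Mul(Mul(-22, 3), 26)), -1)) = Mul(Add(-33264, Mul(224, Rational(-1, 50))), Pow(Add(6279, Mul(-66, 26)), -1)) = Mul(Add(-33264, Rational(-112, 25)), Pow(Add(6279, -1716), -1)) = Mul(Rational(-831712, 25), Pow(4563, -1)) = Mul(Rational(-831712, 25), Rational(1, 4563)) = Rational(-831712, 114075)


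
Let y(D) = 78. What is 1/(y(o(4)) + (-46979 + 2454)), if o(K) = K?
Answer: -1/44447 ≈ -2.2499e-5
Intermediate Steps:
1/(y(o(4)) + (-46979 + 2454)) = 1/(78 + (-46979 + 2454)) = 1/(78 - 44525) = 1/(-44447) = -1/44447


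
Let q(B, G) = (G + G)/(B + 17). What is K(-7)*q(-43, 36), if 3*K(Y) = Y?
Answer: 84/13 ≈ 6.4615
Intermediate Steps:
q(B, G) = 2*G/(17 + B) (q(B, G) = (2*G)/(17 + B) = 2*G/(17 + B))
K(Y) = Y/3
K(-7)*q(-43, 36) = ((1/3)*(-7))*(2*36/(17 - 43)) = -14*36/(3*(-26)) = -14*36*(-1)/(3*26) = -7/3*(-36/13) = 84/13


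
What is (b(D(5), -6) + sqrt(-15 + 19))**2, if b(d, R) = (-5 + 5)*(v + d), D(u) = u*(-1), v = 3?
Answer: 4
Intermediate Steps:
D(u) = -u
b(d, R) = 0 (b(d, R) = (-5 + 5)*(3 + d) = 0*(3 + d) = 0)
(b(D(5), -6) + sqrt(-15 + 19))**2 = (0 + sqrt(-15 + 19))**2 = (0 + sqrt(4))**2 = (0 + 2)**2 = 2**2 = 4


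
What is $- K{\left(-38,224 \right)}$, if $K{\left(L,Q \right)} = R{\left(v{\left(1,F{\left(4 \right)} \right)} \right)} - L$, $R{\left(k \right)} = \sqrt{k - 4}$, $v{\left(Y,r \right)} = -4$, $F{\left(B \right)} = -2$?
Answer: $-38 - 2 i \sqrt{2} \approx -38.0 - 2.8284 i$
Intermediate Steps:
$R{\left(k \right)} = \sqrt{-4 + k}$
$K{\left(L,Q \right)} = - L + 2 i \sqrt{2}$ ($K{\left(L,Q \right)} = \sqrt{-4 - 4} - L = \sqrt{-8} - L = 2 i \sqrt{2} - L = - L + 2 i \sqrt{2}$)
$- K{\left(-38,224 \right)} = - (\left(-1\right) \left(-38\right) + 2 i \sqrt{2}) = - (38 + 2 i \sqrt{2}) = -38 - 2 i \sqrt{2}$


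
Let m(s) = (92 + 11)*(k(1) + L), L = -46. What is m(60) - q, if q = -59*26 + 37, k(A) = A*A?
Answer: -3138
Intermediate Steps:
k(A) = A**2
q = -1497 (q = -1534 + 37 = -1497)
m(s) = -4635 (m(s) = (92 + 11)*(1**2 - 46) = 103*(1 - 46) = 103*(-45) = -4635)
m(60) - q = -4635 - 1*(-1497) = -4635 + 1497 = -3138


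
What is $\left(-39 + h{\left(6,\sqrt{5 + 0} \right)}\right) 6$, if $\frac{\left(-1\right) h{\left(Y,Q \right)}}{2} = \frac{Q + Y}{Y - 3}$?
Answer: $-258 - 4 \sqrt{5} \approx -266.94$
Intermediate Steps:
$h{\left(Y,Q \right)} = - \frac{2 \left(Q + Y\right)}{-3 + Y}$ ($h{\left(Y,Q \right)} = - 2 \frac{Q + Y}{Y - 3} = - 2 \frac{Q + Y}{-3 + Y} = - \frac{2 \left(Q + Y\right)}{-3 + Y}$)
$\left(-39 + h{\left(6,\sqrt{5 + 0} \right)}\right) 6 = \left(-39 + \frac{2 \left(- \sqrt{5 + 0} - 6\right)}{-3 + 6}\right) 6 = \left(-39 + \frac{2 \left(- \sqrt{5} - 6\right)}{3}\right) 6 = \left(-39 + 2 \cdot \frac{1}{3} \left(-6 - \sqrt{5}\right)\right) 6 = \left(-39 - \left(4 + \frac{2 \sqrt{5}}{3}\right)\right) 6 = \left(-43 - \frac{2 \sqrt{5}}{3}\right) 6 = -258 - 4 \sqrt{5}$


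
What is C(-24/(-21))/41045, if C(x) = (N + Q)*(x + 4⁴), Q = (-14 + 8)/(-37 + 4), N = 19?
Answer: 75960/632093 ≈ 0.12017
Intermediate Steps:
Q = 2/11 (Q = -6/(-33) = -6*(-1/33) = 2/11 ≈ 0.18182)
C(x) = 54016/11 + 211*x/11 (C(x) = (19 + 2/11)*(x + 4⁴) = 211*(x + 256)/11 = 211*(256 + x)/11 = 54016/11 + 211*x/11)
C(-24/(-21))/41045 = (54016/11 + 211*(-24/(-21))/11)/41045 = (54016/11 + 211*(-24*(-1/21))/11)*(1/41045) = (54016/11 + (211/11)*(8/7))*(1/41045) = (54016/11 + 1688/77)*(1/41045) = (379800/77)*(1/41045) = 75960/632093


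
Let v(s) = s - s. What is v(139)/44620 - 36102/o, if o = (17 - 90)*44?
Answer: 1641/146 ≈ 11.240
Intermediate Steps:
v(s) = 0
o = -3212 (o = -73*44 = -3212)
v(139)/44620 - 36102/o = 0/44620 - 36102/(-3212) = 0*(1/44620) - 36102*(-1/3212) = 0 + 1641/146 = 1641/146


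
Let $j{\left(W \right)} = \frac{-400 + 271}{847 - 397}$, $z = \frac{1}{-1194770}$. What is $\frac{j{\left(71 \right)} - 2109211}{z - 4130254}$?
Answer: $\frac{37800335534561}{74020553573715} \approx 0.51067$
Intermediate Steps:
$z = - \frac{1}{1194770} \approx -8.3698 \cdot 10^{-7}$
$j{\left(W \right)} = - \frac{43}{150}$ ($j{\left(W \right)} = - \frac{129}{450} = \left(-129\right) \frac{1}{450} = - \frac{43}{150}$)
$\frac{j{\left(71 \right)} - 2109211}{z - 4130254} = \frac{- \frac{43}{150} - 2109211}{- \frac{1}{1194770} - 4130254} = - \frac{316381693}{150 \left(- \frac{4934703571581}{1194770}\right)} = \left(- \frac{316381693}{150}\right) \left(- \frac{1194770}{4934703571581}\right) = \frac{37800335534561}{74020553573715}$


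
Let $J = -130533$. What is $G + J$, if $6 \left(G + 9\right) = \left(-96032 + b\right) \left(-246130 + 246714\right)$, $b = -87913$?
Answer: $-18034522$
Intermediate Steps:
$G = -17903989$ ($G = -9 + \frac{\left(-96032 - 87913\right) \left(-246130 + 246714\right)}{6} = -9 + \frac{\left(-183945\right) 584}{6} = -9 + \frac{1}{6} \left(-107423880\right) = -9 - 17903980 = -17903989$)
$G + J = -17903989 - 130533 = -18034522$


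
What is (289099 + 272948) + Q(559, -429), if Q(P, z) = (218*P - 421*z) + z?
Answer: 864089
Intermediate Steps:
Q(P, z) = -420*z + 218*P (Q(P, z) = (-421*z + 218*P) + z = -420*z + 218*P)
(289099 + 272948) + Q(559, -429) = (289099 + 272948) + (-420*(-429) + 218*559) = 562047 + (180180 + 121862) = 562047 + 302042 = 864089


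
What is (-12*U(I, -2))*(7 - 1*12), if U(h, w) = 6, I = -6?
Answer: 360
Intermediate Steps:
(-12*U(I, -2))*(7 - 1*12) = (-12*6)*(7 - 1*12) = -72*(7 - 12) = -72*(-5) = 360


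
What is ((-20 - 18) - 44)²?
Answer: 6724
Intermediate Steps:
((-20 - 18) - 44)² = (-38 - 44)² = (-82)² = 6724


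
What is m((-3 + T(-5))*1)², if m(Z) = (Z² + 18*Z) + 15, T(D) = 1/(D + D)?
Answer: 9728161/10000 ≈ 972.82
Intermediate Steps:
T(D) = 1/(2*D)
m(Z) = 15 + Z² + 18*Z
m((-3 + T(-5))*1)² = (15 + ((-3 + (½)/(-5))*1)² + 18*((-3 + (½)/(-5))*1))² = (15 + ((-3 + (½)*(-⅕))*1)² + 18*((-3 + (½)*(-⅕))*1))² = (15 + ((-3 - ⅒)*1)² + 18*((-3 - ⅒)*1))² = (15 + (-31/10*1)² + 18*(-31/10*1))² = (15 + (-31/10)² + 18*(-31/10))² = (15 + 961/100 - 279/5)² = (-3119/100)² = 9728161/10000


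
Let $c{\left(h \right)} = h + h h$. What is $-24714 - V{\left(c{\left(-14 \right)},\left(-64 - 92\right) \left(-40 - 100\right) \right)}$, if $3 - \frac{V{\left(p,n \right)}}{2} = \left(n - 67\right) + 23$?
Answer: $18872$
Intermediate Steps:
$c{\left(h \right)} = h + h^{2}$
$V{\left(p,n \right)} = 94 - 2 n$ ($V{\left(p,n \right)} = 6 - 2 \left(\left(n - 67\right) + 23\right) = 6 - 2 \left(\left(-67 + n\right) + 23\right) = 6 - 2 \left(-44 + n\right) = 6 - \left(-88 + 2 n\right) = 94 - 2 n$)
$-24714 - V{\left(c{\left(-14 \right)},\left(-64 - 92\right) \left(-40 - 100\right) \right)} = -24714 - \left(94 - 2 \left(-64 - 92\right) \left(-40 - 100\right)\right) = -24714 - \left(94 - 2 \left(\left(-156\right) \left(-140\right)\right)\right) = -24714 - \left(94 - 43680\right) = -24714 - -43586 = -24714 + 43586 = 18872$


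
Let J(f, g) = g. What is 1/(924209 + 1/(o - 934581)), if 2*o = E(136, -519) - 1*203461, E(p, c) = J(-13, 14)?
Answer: 2072609/1915523891279 ≈ 1.0820e-6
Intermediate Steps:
E(p, c) = 14
o = -203447/2 (o = (14 - 1*203461)/2 = (14 - 203461)/2 = (½)*(-203447) = -203447/2 ≈ -1.0172e+5)
1/(924209 + 1/(o - 934581)) = 1/(924209 + 1/(-203447/2 - 934581)) = 1/(924209 + 1/(-2072609/2)) = 1/(924209 - 2/2072609) = 1/(1915523891279/2072609) = 2072609/1915523891279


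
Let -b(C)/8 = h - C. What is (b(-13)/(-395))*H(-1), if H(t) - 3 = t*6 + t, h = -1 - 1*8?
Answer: -128/395 ≈ -0.32405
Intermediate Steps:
h = -9 (h = -1 - 8 = -9)
b(C) = 72 + 8*C (b(C) = -8*(-9 - C) = 72 + 8*C)
H(t) = 3 + 7*t (H(t) = 3 + (t*6 + t) = 3 + (6*t + t) = 3 + 7*t)
(b(-13)/(-395))*H(-1) = ((72 + 8*(-13))/(-395))*(3 + 7*(-1)) = ((72 - 104)*(-1/395))*(3 - 7) = -32*(-1/395)*(-4) = (32/395)*(-4) = -128/395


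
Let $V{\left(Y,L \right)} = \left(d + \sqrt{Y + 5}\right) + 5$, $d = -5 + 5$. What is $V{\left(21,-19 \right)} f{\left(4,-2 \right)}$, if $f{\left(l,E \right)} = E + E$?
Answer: $-20 - 4 \sqrt{26} \approx -40.396$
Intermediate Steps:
$f{\left(l,E \right)} = 2 E$
$d = 0$
$V{\left(Y,L \right)} = 5 + \sqrt{5 + Y}$ ($V{\left(Y,L \right)} = \left(0 + \sqrt{Y + 5}\right) + 5 = \left(0 + \sqrt{5 + Y}\right) + 5 = \sqrt{5 + Y} + 5 = 5 + \sqrt{5 + Y}$)
$V{\left(21,-19 \right)} f{\left(4,-2 \right)} = \left(5 + \sqrt{5 + 21}\right) 2 \left(-2\right) = \left(5 + \sqrt{26}\right) \left(-4\right) = -20 - 4 \sqrt{26}$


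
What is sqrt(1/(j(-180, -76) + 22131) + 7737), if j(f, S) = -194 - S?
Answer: sqrt(3749134893566)/22013 ≈ 87.960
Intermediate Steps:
sqrt(1/(j(-180, -76) + 22131) + 7737) = sqrt(1/((-194 - 1*(-76)) + 22131) + 7737) = sqrt(1/((-194 + 76) + 22131) + 7737) = sqrt(1/(-118 + 22131) + 7737) = sqrt(1/22013 + 7737) = sqrt(170314582/22013) = sqrt(3749134893566)/22013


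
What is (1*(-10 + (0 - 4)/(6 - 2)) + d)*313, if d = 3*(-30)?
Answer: -31613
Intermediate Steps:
d = -90
(1*(-10 + (0 - 4)/(6 - 2)) + d)*313 = (1*(-10 + (0 - 4)/(6 - 2)) - 90)*313 = (1*(-10 - 4/4) - 90)*313 = (1*(-10 - 4*¼) - 90)*313 = (1*(-10 - 1) - 90)*313 = (1*(-11) - 90)*313 = (-11 - 90)*313 = -101*313 = -31613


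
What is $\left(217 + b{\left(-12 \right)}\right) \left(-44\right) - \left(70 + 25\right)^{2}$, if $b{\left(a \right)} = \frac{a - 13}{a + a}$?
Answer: $- \frac{111713}{6} \approx -18619.0$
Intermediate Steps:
$b{\left(a \right)} = \frac{-13 + a}{2 a}$
$\left(217 + b{\left(-12 \right)}\right) \left(-44\right) - \left(70 + 25\right)^{2} = \left(217 + \frac{-13 - 12}{2 \left(-12\right)}\right) \left(-44\right) - \left(70 + 25\right)^{2} = \left(217 + \frac{1}{2} \left(- \frac{1}{12}\right) \left(-25\right)\right) \left(-44\right) - 95^{2} = \left(217 + \frac{25}{24}\right) \left(-44\right) - 9025 = \frac{5233}{24} \left(-44\right) - 9025 = - \frac{57563}{6} - 9025 = - \frac{111713}{6}$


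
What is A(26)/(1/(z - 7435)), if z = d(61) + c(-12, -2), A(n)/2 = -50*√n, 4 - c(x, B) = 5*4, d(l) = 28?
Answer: 742300*√26 ≈ 3.7850e+6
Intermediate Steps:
c(x, B) = -16 (c(x, B) = 4 - 5*4 = 4 - 1*20 = 4 - 20 = -16)
A(n) = -100*√n (A(n) = 2*(-50*√n) = -100*√n)
z = 12 (z = 28 - 16 = 12)
A(26)/(1/(z - 7435)) = (-100*√26)/(1/(12 - 7435)) = (-100*√26)/(1/(-7423)) = (-100*√26)/(-1/7423) = -100*√26*(-7423) = 742300*√26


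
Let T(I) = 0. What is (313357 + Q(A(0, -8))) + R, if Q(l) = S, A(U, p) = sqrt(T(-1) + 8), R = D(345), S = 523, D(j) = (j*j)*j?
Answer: 41377505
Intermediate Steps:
D(j) = j**3 (D(j) = j**2*j = j**3)
R = 41063625 (R = 345**3 = 41063625)
A(U, p) = 2*sqrt(2) (A(U, p) = sqrt(0 + 8) = sqrt(8) = 2*sqrt(2))
Q(l) = 523
(313357 + Q(A(0, -8))) + R = (313357 + 523) + 41063625 = 313880 + 41063625 = 41377505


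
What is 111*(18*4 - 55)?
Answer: 1887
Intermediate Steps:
111*(18*4 - 55) = 111*(72 - 55) = 111*17 = 1887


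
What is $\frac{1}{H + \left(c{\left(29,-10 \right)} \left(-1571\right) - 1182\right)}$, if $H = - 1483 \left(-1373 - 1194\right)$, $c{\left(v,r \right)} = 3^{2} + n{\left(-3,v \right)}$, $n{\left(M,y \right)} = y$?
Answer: $\frac{1}{3745981} \approx 2.6695 \cdot 10^{-7}$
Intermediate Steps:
$c{\left(v,r \right)} = 9 + v$ ($c{\left(v,r \right)} = 3^{2} + v = 9 + v$)
$H = 3806861$ ($H = \left(-1483\right) \left(-2567\right) = 3806861$)
$\frac{1}{H + \left(c{\left(29,-10 \right)} \left(-1571\right) - 1182\right)} = \frac{1}{3806861 + \left(\left(9 + 29\right) \left(-1571\right) - 1182\right)} = \frac{1}{3806861 + \left(38 \left(-1571\right) - 1182\right)} = \frac{1}{3806861 - 60880} = \frac{1}{3745981}$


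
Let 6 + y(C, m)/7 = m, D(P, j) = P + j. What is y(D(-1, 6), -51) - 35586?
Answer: -35985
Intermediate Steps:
y(C, m) = -42 + 7*m
y(D(-1, 6), -51) - 35586 = (-42 + 7*(-51)) - 35586 = (-42 - 357) - 35586 = -399 - 35586 = -35985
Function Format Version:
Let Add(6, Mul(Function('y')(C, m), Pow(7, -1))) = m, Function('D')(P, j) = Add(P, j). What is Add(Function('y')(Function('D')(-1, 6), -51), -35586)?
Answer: -35985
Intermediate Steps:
Function('y')(C, m) = Add(-42, Mul(7, m))
Add(Function('y')(Function('D')(-1, 6), -51), -35586) = Add(Add(-42, Mul(7, -51)), -35586) = Add(Add(-42, -357), -35586) = Add(-399, -35586) = -35985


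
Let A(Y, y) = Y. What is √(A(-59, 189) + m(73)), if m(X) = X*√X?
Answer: √(-59 + 73*√73) ≈ 23.764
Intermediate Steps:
m(X) = X^(3/2)
√(A(-59, 189) + m(73)) = √(-59 + 73^(3/2)) = √(-59 + 73*√73)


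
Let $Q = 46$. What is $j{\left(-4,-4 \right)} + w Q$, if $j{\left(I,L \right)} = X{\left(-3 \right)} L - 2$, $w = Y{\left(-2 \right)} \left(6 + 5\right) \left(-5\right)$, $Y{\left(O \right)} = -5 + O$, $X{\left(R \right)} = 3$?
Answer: $17696$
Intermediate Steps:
$w = 385$ ($w = \left(-5 - 2\right) \left(6 + 5\right) \left(-5\right) = - 7 \cdot 11 \left(-5\right) = \left(-7\right) \left(-55\right) = 385$)
$j{\left(I,L \right)} = -2 + 3 L$ ($j{\left(I,L \right)} = 3 L - 2 = -2 + 3 L$)
$j{\left(-4,-4 \right)} + w Q = \left(-2 + 3 \left(-4\right)\right) + 385 \cdot 46 = \left(-2 - 12\right) + 17710 = -14 + 17710 = 17696$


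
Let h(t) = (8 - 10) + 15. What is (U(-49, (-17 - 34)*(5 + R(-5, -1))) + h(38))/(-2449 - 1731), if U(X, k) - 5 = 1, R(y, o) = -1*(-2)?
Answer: -1/220 ≈ -0.0045455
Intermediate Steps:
R(y, o) = 2
h(t) = 13 (h(t) = -2 + 15 = 13)
U(X, k) = 6 (U(X, k) = 5 + 1 = 6)
(U(-49, (-17 - 34)*(5 + R(-5, -1))) + h(38))/(-2449 - 1731) = (6 + 13)/(-2449 - 1731) = 19/(-4180) = 19*(-1/4180) = -1/220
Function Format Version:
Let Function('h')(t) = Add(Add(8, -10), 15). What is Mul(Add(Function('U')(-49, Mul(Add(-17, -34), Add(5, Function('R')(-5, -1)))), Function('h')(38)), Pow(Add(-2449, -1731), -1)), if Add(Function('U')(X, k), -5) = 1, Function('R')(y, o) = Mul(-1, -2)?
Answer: Rational(-1, 220) ≈ -0.0045455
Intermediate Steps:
Function('R')(y, o) = 2
Function('h')(t) = 13 (Function('h')(t) = Add(-2, 15) = 13)
Function('U')(X, k) = 6 (Function('U')(X, k) = Add(5, 1) = 6)
Mul(Add(Function('U')(-49, Mul(Add(-17, -34), Add(5, Function('R')(-5, -1)))), Function('h')(38)), Pow(Add(-2449, -1731), -1)) = Mul(Add(6, 13), Pow(Add(-2449, -1731), -1)) = Mul(19, Pow(-4180, -1)) = Mul(19, Rational(-1, 4180)) = Rational(-1, 220)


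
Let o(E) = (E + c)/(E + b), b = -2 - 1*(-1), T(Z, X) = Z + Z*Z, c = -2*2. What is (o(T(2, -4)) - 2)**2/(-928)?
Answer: -2/725 ≈ -0.0027586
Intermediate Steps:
c = -4
T(Z, X) = Z + Z**2
b = -1 (b = -2 + 1 = -1)
o(E) = (-4 + E)/(-1 + E) (o(E) = (E - 4)/(E - 1) = (-4 + E)/(-1 + E))
(o(T(2, -4)) - 2)**2/(-928) = ((-4 + 2*(1 + 2))/(-1 + 2*(1 + 2)) - 2)**2/(-928) = ((-4 + 2*3)/(-1 + 2*3) - 2)**2*(-1/928) = ((-4 + 6)/(-1 + 6) - 2)**2*(-1/928) = (2/5 - 2)**2*(-1/928) = (-8/5)**2*(-1/928) = (64/25)*(-1/928) = -2/725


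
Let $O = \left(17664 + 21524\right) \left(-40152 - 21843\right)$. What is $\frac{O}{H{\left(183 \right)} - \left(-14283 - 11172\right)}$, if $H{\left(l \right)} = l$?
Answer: $- \frac{404910010}{4273} \approx -94760.0$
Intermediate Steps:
$O = -2429460060$ ($O = 39188 \left(-61995\right) = -2429460060$)
$\frac{O}{H{\left(183 \right)} - \left(-14283 - 11172\right)} = - \frac{2429460060}{183 - \left(-14283 - 11172\right)} = - \frac{2429460060}{183 - -25455} = - \frac{2429460060}{183 + 25455} = - \frac{2429460060}{25638} = \left(-2429460060\right) \frac{1}{25638} = - \frac{404910010}{4273}$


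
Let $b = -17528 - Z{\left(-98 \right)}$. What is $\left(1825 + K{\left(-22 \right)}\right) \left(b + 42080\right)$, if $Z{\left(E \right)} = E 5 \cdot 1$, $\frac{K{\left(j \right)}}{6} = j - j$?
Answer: $45701650$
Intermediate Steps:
$K{\left(j \right)} = 0$ ($K{\left(j \right)} = 6 \left(j - j\right) = 6 \cdot 0 = 0$)
$Z{\left(E \right)} = 5 E$ ($Z{\left(E \right)} = 5 E 1 = 5 E$)
$b = -17038$ ($b = -17528 - 5 \left(-98\right) = -17528 - -490 = -17528 + 490 = -17038$)
$\left(1825 + K{\left(-22 \right)}\right) \left(b + 42080\right) = \left(1825 + 0\right) \left(-17038 + 42080\right) = 1825 \cdot 25042 = 45701650$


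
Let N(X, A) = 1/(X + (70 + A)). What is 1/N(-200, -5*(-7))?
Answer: -95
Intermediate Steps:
N(X, A) = 1/(70 + A + X)
1/N(-200, -5*(-7)) = 1/(1/(70 - 5*(-7) - 200)) = 1/(1/(70 + 35 - 200)) = 1/(1/(-95)) = 1/(-1/95) = -95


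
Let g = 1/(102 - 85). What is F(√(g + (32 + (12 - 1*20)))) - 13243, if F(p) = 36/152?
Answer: -503225/38 ≈ -13243.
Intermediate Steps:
g = 1/17 ≈ 0.058824
F(p) = 9/38 (F(p) = 36*(1/152) = 9/38)
F(√(g + (32 + (12 - 1*20)))) - 13243 = 9/38 - 13243 = -503225/38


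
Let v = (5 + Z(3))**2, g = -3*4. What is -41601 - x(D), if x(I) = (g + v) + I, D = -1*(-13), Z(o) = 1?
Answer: -41638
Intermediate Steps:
g = -12
v = 36 (v = (5 + 1)**2 = 6**2 = 36)
D = 13
x(I) = 24 + I (x(I) = (-12 + 36) + I = 24 + I)
-41601 - x(D) = -41601 - (24 + 13) = -41601 - 1*37 = -41601 - 37 = -41638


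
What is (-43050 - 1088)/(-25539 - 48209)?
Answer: 22069/36874 ≈ 0.59850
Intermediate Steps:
(-43050 - 1088)/(-25539 - 48209) = -44138/(-73748) = -44138*(-1/73748) = 22069/36874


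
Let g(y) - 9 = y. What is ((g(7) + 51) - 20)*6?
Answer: 282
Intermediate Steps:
g(y) = 9 + y
((g(7) + 51) - 20)*6 = (((9 + 7) + 51) - 20)*6 = ((16 + 51) - 20)*6 = (67 - 20)*6 = 47*6 = 282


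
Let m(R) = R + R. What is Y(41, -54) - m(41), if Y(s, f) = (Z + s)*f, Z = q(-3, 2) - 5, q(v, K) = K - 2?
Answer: -2026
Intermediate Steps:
q(v, K) = -2 + K
m(R) = 2*R
Z = -5 (Z = (-2 + 2) - 5 = 0 - 5 = -5)
Y(s, f) = f*(-5 + s) (Y(s, f) = (-5 + s)*f = f*(-5 + s))
Y(41, -54) - m(41) = -54*(-5 + 41) - 2*41 = -54*36 - 1*82 = -1944 - 82 = -2026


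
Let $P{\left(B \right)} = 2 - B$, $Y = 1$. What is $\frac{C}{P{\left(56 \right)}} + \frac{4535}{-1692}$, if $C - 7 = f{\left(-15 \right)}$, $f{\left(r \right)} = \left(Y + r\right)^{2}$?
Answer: $- \frac{32687}{5076} \approx -6.4395$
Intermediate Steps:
$f{\left(r \right)} = \left(1 + r\right)^{2}$
$C = 203$ ($C = 7 + \left(1 - 15\right)^{2} = 7 + \left(-14\right)^{2} = 7 + 196 = 203$)
$\frac{C}{P{\left(56 \right)}} + \frac{4535}{-1692} = \frac{203}{2 - 56} + \frac{4535}{-1692} = \frac{203}{2 - 56} + 4535 \left(- \frac{1}{1692}\right) = \frac{203}{-54} - \frac{4535}{1692} = 203 \left(- \frac{1}{54}\right) - \frac{4535}{1692} = - \frac{203}{54} - \frac{4535}{1692} = - \frac{32687}{5076}$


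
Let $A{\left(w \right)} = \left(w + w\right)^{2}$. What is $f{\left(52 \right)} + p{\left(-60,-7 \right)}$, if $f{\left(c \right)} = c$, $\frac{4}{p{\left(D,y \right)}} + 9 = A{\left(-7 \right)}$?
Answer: $\frac{9728}{187} \approx 52.021$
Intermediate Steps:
$A{\left(w \right)} = 4 w^{2}$ ($A{\left(w \right)} = \left(2 w\right)^{2} = 4 w^{2}$)
$p{\left(D,y \right)} = \frac{4}{187}$ ($p{\left(D,y \right)} = \frac{4}{-9 + 4 \left(-7\right)^{2}} = \frac{4}{-9 + 4 \cdot 49} = \frac{4}{-9 + 196} = \frac{4}{187}$)
$f{\left(52 \right)} + p{\left(-60,-7 \right)} = 52 + \frac{4}{187} = \frac{9728}{187}$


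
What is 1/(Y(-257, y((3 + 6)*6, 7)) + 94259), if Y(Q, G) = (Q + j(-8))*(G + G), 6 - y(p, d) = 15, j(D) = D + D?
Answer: 1/99173 ≈ 1.0083e-5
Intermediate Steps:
j(D) = 2*D
y(p, d) = -9 (y(p, d) = 6 - 1*15 = 6 - 15 = -9)
Y(Q, G) = 2*G*(-16 + Q) (Y(Q, G) = (Q + 2*(-8))*(G + G) = (Q - 16)*(2*G) = (-16 + Q)*(2*G) = 2*G*(-16 + Q))
1/(Y(-257, y((3 + 6)*6, 7)) + 94259) = 1/(2*(-9)*(-16 - 257) + 94259) = 1/(2*(-9)*(-273) + 94259) = 1/(4914 + 94259) = 1/99173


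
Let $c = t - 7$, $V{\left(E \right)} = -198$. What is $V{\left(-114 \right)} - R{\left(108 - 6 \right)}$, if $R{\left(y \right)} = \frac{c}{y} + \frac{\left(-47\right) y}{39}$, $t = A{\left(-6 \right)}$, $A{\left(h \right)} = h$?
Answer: $- \frac{99383}{1326} \approx -74.949$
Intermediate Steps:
$t = -6$
$c = -13$ ($c = -6 - 7 = -13$)
$R{\left(y \right)} = - \frac{13}{y} - \frac{47 y}{39}$ ($R{\left(y \right)} = - \frac{13}{y} + \frac{\left(-47\right) y}{39} = - \frac{13}{y} + - 47 y \frac{1}{39} = - \frac{13}{y} - \frac{47 y}{39}$)
$V{\left(-114 \right)} - R{\left(108 - 6 \right)} = -198 - \left(- \frac{13}{108 - 6} - \frac{47 \left(108 - 6\right)}{39}\right) = -198 - \left(- \frac{13}{102} - \frac{1598}{13}\right) = -198 - - \frac{163165}{1326} = -198 + \frac{163165}{1326} = - \frac{99383}{1326}$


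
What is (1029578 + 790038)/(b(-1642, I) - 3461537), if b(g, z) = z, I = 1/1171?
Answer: -1065385168/2026729913 ≈ -0.52567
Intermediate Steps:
I = 1/1171 ≈ 0.00085397
(1029578 + 790038)/(b(-1642, I) - 3461537) = (1029578 + 790038)/(1/1171 - 3461537) = 1819616/(-4053459826/1171) = 1819616*(-1171/4053459826) = -1065385168/2026729913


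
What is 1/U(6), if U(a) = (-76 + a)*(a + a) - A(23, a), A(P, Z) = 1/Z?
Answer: -6/5041 ≈ -0.0011902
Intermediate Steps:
U(a) = -1/a + 2*a*(-76 + a) (U(a) = (-76 + a)*(a + a) - 1/a = (-76 + a)*(2*a) - 1/a = 2*a*(-76 + a) - 1/a = -1/a + 2*a*(-76 + a))
1/U(6) = 1/((-1 + 2*6²*(-76 + 6))/6) = 1/((-1 + 2*36*(-70))/6) = 1/((-1 - 5040)/6) = 1/((⅙)*(-5041)) = 1/(-5041/6) = -6/5041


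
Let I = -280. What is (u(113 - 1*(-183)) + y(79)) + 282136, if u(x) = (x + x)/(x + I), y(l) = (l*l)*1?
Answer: 288414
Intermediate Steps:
y(l) = l**2 (y(l) = l**2*1 = l**2)
u(x) = 2*x/(-280 + x) (u(x) = (x + x)/(x - 280) = (2*x)/(-280 + x) = 2*x/(-280 + x))
(u(113 - 1*(-183)) + y(79)) + 282136 = (2*(113 - 1*(-183))/(-280 + (113 - 1*(-183))) + 79**2) + 282136 = (2*(113 + 183)/(-280 + (113 + 183)) + 6241) + 282136 = (2*296/(-280 + 296) + 6241) + 282136 = (2*296/16 + 6241) + 282136 = (2*296*(1/16) + 6241) + 282136 = (37 + 6241) + 282136 = 6278 + 282136 = 288414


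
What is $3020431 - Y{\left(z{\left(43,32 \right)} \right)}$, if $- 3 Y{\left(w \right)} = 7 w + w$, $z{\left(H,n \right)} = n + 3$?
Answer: $\frac{9061573}{3} \approx 3.0205 \cdot 10^{6}$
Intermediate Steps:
$z{\left(H,n \right)} = 3 + n$
$Y{\left(w \right)} = - \frac{8 w}{3}$ ($Y{\left(w \right)} = - \frac{7 w + w}{3} = - \frac{8 w}{3}$)
$3020431 - Y{\left(z{\left(43,32 \right)} \right)} = 3020431 - - \frac{8 \left(3 + 32\right)}{3} = 3020431 - \left(- \frac{8}{3}\right) 35 = 3020431 - - \frac{280}{3} = 3020431 + \frac{280}{3} = \frac{9061573}{3}$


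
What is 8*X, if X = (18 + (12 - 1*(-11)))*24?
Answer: 7872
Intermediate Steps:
X = 984 (X = (18 + (12 + 11))*24 = (18 + 23)*24 = 41*24 = 984)
8*X = 8*984 = 7872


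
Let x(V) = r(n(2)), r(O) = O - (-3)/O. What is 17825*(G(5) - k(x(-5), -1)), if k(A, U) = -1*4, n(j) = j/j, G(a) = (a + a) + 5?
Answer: 338675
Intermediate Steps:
G(a) = 5 + 2*a (G(a) = 2*a + 5 = 5 + 2*a)
n(j) = 1
r(O) = O + 3/O
x(V) = 4 (x(V) = 1 + 3/1 = 1 + 3*1 = 1 + 3 = 4)
k(A, U) = -4
17825*(G(5) - k(x(-5), -1)) = 17825*((5 + 2*5) - 1*(-4)) = 17825*((5 + 10) + 4) = 17825*(15 + 4) = 17825*19 = 338675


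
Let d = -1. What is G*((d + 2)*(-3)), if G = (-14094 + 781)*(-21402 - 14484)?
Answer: -1433250954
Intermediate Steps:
G = 477750318 (G = -13313*(-35886) = 477750318)
G*((d + 2)*(-3)) = 477750318*((-1 + 2)*(-3)) = 477750318*(1*(-3)) = 477750318*(-3) = -1433250954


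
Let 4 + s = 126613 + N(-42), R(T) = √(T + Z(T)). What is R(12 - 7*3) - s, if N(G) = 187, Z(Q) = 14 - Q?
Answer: -126796 + √14 ≈ -1.2679e+5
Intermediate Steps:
R(T) = √14 (R(T) = √(T + (14 - T)) = √14)
s = 126796 (s = -4 + (126613 + 187) = -4 + 126800 = 126796)
R(12 - 7*3) - s = √14 - 1*126796 = √14 - 126796 = -126796 + √14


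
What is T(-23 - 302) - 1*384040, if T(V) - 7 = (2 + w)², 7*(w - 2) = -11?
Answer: -18817328/49 ≈ -3.8403e+5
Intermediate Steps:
w = 3/7 (w = 2 + (⅐)*(-11) = 2 - 11/7 = 3/7 ≈ 0.42857)
T(V) = 632/49 (T(V) = 7 + (2 + 3/7)² = 7 + (17/7)² = 7 + 289/49 = 632/49)
T(-23 - 302) - 1*384040 = 632/49 - 1*384040 = 632/49 - 384040 = -18817328/49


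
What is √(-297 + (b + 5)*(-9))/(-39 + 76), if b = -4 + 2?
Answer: 18*I/37 ≈ 0.48649*I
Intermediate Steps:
b = -2
√(-297 + (b + 5)*(-9))/(-39 + 76) = √(-297 + (-2 + 5)*(-9))/(-39 + 76) = √(-297 + 3*(-9))/37 = √(-297 - 27)/37 = √(-324)/37 = (18*I)/37 = 18*I/37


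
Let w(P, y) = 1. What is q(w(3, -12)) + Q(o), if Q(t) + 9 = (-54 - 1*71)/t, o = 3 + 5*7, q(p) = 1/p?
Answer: -429/38 ≈ -11.289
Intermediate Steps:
o = 38 (o = 3 + 35 = 38)
Q(t) = -9 - 125/t (Q(t) = -9 + (-54 - 1*71)/t = -9 + (-54 - 71)/t = -9 - 125/t)
q(w(3, -12)) + Q(o) = 1/1 + (-9 - 125/38) = 1 + (-9 - 125*1/38) = 1 + (-9 - 125/38) = 1 - 467/38 = -429/38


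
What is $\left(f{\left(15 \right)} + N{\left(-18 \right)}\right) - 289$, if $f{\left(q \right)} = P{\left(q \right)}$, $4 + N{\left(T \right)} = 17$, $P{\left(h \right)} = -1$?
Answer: $-277$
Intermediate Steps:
$N{\left(T \right)} = 13$ ($N{\left(T \right)} = -4 + 17 = 13$)
$f{\left(q \right)} = -1$
$\left(f{\left(15 \right)} + N{\left(-18 \right)}\right) - 289 = \left(-1 + 13\right) - 289 = 12 - 289 = -277$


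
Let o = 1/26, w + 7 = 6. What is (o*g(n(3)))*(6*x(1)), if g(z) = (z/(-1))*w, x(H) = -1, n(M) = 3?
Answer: -9/13 ≈ -0.69231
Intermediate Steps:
w = -1 (w = -7 + 6 = -1)
o = 1/26 ≈ 0.038462
g(z) = z (g(z) = (z/(-1))*(-1) = (z*(-1))*(-1) = -z*(-1) = z)
(o*g(n(3)))*(6*x(1)) = ((1/26)*3)*(6*(-1)) = (3/26)*(-6) = -9/13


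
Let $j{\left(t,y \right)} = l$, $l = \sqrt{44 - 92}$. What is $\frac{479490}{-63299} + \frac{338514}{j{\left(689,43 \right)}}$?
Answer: $- \frac{479490}{63299} - \frac{56419 i \sqrt{3}}{2} \approx -7.575 - 48860.0 i$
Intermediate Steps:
$l = 4 i \sqrt{3}$ ($l = \sqrt{-48} = 4 i \sqrt{3} \approx 6.9282 i$)
$j{\left(t,y \right)} = 4 i \sqrt{3}$
$\frac{479490}{-63299} + \frac{338514}{j{\left(689,43 \right)}} = \frac{479490}{-63299} + \frac{338514}{4 i \sqrt{3}} = 479490 \left(- \frac{1}{63299}\right) + 338514 \left(- \frac{i \sqrt{3}}{12}\right) = - \frac{479490}{63299} - \frac{56419 i \sqrt{3}}{2}$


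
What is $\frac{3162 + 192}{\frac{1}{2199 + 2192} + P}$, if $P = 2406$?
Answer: $\frac{14727414}{10564747} \approx 1.394$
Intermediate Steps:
$\frac{3162 + 192}{\frac{1}{2199 + 2192} + P} = \frac{3162 + 192}{\frac{1}{2199 + 2192} + 2406} = \frac{3354}{\frac{1}{4391} + 2406} = \frac{3354}{\frac{10564747}{4391}} = 3354 \cdot \frac{4391}{10564747} = \frac{14727414}{10564747}$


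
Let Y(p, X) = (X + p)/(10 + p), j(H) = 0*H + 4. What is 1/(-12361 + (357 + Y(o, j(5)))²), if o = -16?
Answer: 1/116520 ≈ 8.5822e-6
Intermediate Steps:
j(H) = 4 (j(H) = 0 + 4 = 4)
Y(p, X) = (X + p)/(10 + p)
1/(-12361 + (357 + Y(o, j(5)))²) = 1/(-12361 + (357 + (4 - 16)/(10 - 16))²) = 1/(-12361 + (357 - 12/(-6))²) = 1/(-12361 + (357 - ⅙*(-12))²) = 1/(-12361 + (357 + 2)²) = 1/(-12361 + 359²) = 1/(-12361 + 128881) = 1/116520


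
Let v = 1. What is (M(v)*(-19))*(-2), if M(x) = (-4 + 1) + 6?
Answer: 114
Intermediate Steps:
M(x) = 3 (M(x) = -3 + 6 = 3)
(M(v)*(-19))*(-2) = (3*(-19))*(-2) = -57*(-2) = 114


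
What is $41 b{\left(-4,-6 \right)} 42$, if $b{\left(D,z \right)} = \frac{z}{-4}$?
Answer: $2583$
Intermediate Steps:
$b{\left(D,z \right)} = - \frac{z}{4}$ ($b{\left(D,z \right)} = z \left(- \frac{1}{4}\right) = - \frac{z}{4}$)
$41 b{\left(-4,-6 \right)} 42 = 41 \left(\left(- \frac{1}{4}\right) \left(-6\right)\right) 42 = 41 \cdot \frac{3}{2} \cdot 42 = \frac{123}{2} \cdot 42 = 2583$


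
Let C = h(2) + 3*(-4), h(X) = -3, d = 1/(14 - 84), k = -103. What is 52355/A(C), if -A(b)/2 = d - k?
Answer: -1832425/7209 ≈ -254.19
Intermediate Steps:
d = -1/70 (d = 1/(-70) = -1/70 ≈ -0.014286)
C = -15 (C = -3 + 3*(-4) = -3 - 12 = -15)
A(b) = -7209/35 (A(b) = -2*(-1/70 - 1*(-103)) = -2*(-1/70 + 103) = -2*7209/70 = -7209/35)
52355/A(C) = 52355/(-7209/35) = 52355*(-35/7209) = -1832425/7209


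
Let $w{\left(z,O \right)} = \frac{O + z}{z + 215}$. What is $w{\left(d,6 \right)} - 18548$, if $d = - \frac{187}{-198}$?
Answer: $- \frac{72095951}{3887} \approx -18548.0$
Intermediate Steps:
$d = \frac{17}{18}$ ($d = \left(-187\right) \left(- \frac{1}{198}\right) = \frac{17}{18} \approx 0.94444$)
$w{\left(z,O \right)} = \frac{O + z}{215 + z}$
$w{\left(d,6 \right)} - 18548 = \frac{6 + \frac{17}{18}}{215 + \frac{17}{18}} - 18548 = \frac{1}{\frac{3887}{18}} \cdot \frac{125}{18} - 18548 = \frac{18}{3887} \cdot \frac{125}{18} - 18548 = \frac{125}{3887} - 18548 = - \frac{72095951}{3887}$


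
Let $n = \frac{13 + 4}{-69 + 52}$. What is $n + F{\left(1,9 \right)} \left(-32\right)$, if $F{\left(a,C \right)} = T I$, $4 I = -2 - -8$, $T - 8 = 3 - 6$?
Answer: $-241$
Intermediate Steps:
$T = 5$ ($T = 8 + \left(3 - 6\right) = 8 - 3 = 5$)
$n = -1$ ($n = \frac{17}{-17} = 17 \left(- \frac{1}{17}\right) = -1$)
$I = \frac{3}{2}$ ($I = \frac{-2 - -8}{4} = \frac{-2 + 8}{4} = \frac{1}{4} \cdot 6 = \frac{3}{2} \approx 1.5$)
$F{\left(a,C \right)} = \frac{15}{2}$ ($F{\left(a,C \right)} = 5 \cdot \frac{3}{2} = \frac{15}{2}$)
$n + F{\left(1,9 \right)} \left(-32\right) = -1 + \frac{15}{2} \left(-32\right) = -1 - 240 = -241$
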